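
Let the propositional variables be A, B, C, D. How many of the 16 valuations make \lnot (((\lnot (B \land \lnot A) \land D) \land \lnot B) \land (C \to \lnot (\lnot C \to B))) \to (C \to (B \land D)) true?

10

Initial set: {(\lnot (((\lnot (B \land \lnot A) \land D) \land \lnot B) \land (C \to \lnot (\lnot C \to B))) \to (C \to (B \land D)))}.
(\lnot (((\lnot (B \land \lnot A) \land D) \land \lnot B) \land (C \to \lnot (\lnot C \to B))) \to (C \to (B \land D))): β-rule — branch into \lnot \lnot (((\lnot (B \land \lnot A) \land D) \land \lnot B) \land (C \to \lnot (\lnot C \to B)))  //  (C \to (B \land D)).
  branch 1 (add \lnot \lnot (((\lnot (B \land \lnot A) \land D) \land \lnot B) \land (C \to \lnot (\lnot C \to B)))):
    \lnot \lnot (((\lnot (B \land \lnot A) \land D) \land \lnot B) \land (C \to \lnot (\lnot C \to B))): α-rule — add ((\lnot (B \land \lnot A) \land D) \land \lnot B), (C \to \lnot (\lnot C \to B)).
    ((\lnot (B \land \lnot A) \land D) \land \lnot B): α-rule — add (\lnot (B \land \lnot A) \land D), \lnot B.
    (\lnot (B \land \lnot A) \land D): α-rule — add \lnot (B \land \lnot A), D.
    (C \to \lnot (\lnot C \to B)): β-rule — branch into \lnot C  //  \lnot (\lnot C \to B).
      branch 1.1 (add \lnot C):
        \lnot (B \land \lnot A): β-rule — branch into \lnot B  //  \lnot \lnot A.
          branch 1.1.1 (add \lnot B):
            ○ open, literals {B=F, C=F, D=T}.
          branch 1.1.2 (add \lnot \lnot A):
            ○ open, literals {A=T, B=F, C=F, D=T}.
      branch 1.2 (add \lnot (\lnot C \to B)):
        \lnot (\lnot C \to B): α-rule — add \lnot C, \lnot B.
        \lnot (B \land \lnot A): β-rule — branch into \lnot B  //  \lnot \lnot A.
          branch 1.2.1 (add \lnot B):
            ○ open, literals {B=F, C=F, D=T}.
          branch 1.2.2 (add \lnot \lnot A):
            ○ open, literals {A=T, B=F, C=F, D=T}.
  branch 2 (add (C \to (B \land D))):
    (C \to (B \land D)): β-rule — branch into \lnot C  //  (B \land D).
      branch 2.1 (add \lnot C):
        ○ open, literals {C=F}.
      branch 2.2 (add (B \land D)):
        (B \land D): α-rule — add B, D.
        ○ open, literals {B=T, D=T}.
0 branches closed, 6 open.
Each open branch fixes some atoms; the unmentioned ones are free. Counting distinct full assignments: branch {B=F, C=F, D=T} (A) contributes 2 new; branch {A=T, B=F, C=F, D=T} (none free) contributes 0 new; branch {B=F, C=F, D=T} (A) contributes 0 new; branch {A=T, B=F, C=F, D=T} (none free) contributes 0 new; branch {C=F} (A, B, D) contributes 6 new; branch {B=T, D=T} (A, C) contributes 2 new. Total: 10.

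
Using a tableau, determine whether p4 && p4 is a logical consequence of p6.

Initial set: {p6; !(p4 && p4)}.
!(p4 && p4): β-rule — branch into !p4  //  !p4.
  branch 1 (add !p4):
    ○ open, literals {p4=false, p6=true}.
  branch 2 (add !p4):
    ○ open, literals {p4=false, p6=true}.
0 branches closed, 2 open.
An open branch gives a countermodel: p4=false, p6=true (unmentioned atoms arbitrary); the premises hold there but the conclusion fails.

No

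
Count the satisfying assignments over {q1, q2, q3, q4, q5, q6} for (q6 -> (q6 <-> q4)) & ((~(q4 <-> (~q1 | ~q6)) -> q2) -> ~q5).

Initial set: {((q6 -> (q6 <-> q4)) & ((~(q4 <-> (~q1 | ~q6)) -> q2) -> ~q5))}.
((q6 -> (q6 <-> q4)) & ((~(q4 <-> (~q1 | ~q6)) -> q2) -> ~q5)): α-rule — add (q6 -> (q6 <-> q4)), ((~(q4 <-> (~q1 | ~q6)) -> q2) -> ~q5).
(q6 -> (q6 <-> q4)): β-rule — branch into ~q6  //  (q6 <-> q4).
  branch 1 (add ~q6):
    ((~(q4 <-> (~q1 | ~q6)) -> q2) -> ~q5): β-rule — branch into ~(~(q4 <-> (~q1 | ~q6)) -> q2)  //  ~q5.
      branch 1.1 (add ~(~(q4 <-> (~q1 | ~q6)) -> q2)):
        ~(~(q4 <-> (~q1 | ~q6)) -> q2): α-rule — add ~(q4 <-> (~q1 | ~q6)), ~q2.
        ~(q4 <-> (~q1 | ~q6)): β-rule — branch into q4, ~(~q1 | ~q6)  //  ~q4, (~q1 | ~q6).
          branch 1.1.1 (add q4, ~(~q1 | ~q6)):
            ~(~q1 | ~q6): α-rule — add ~~q1, ~~q6.
            × closes — contains both q6 and ~q6.
          branch 1.1.2 (add ~q4, (~q1 | ~q6)):
            (~q1 | ~q6): β-rule — branch into ~q1  //  ~q6.
              branch 1.1.2.1 (add ~q1):
                ○ open, literals {q1=F, q2=F, q4=F, q6=F}.
              branch 1.1.2.2 (add ~q6):
                ○ open, literals {q2=F, q4=F, q6=F}.
      branch 1.2 (add ~q5):
        ○ open, literals {q5=F, q6=F}.
  branch 2 (add (q6 <-> q4)):
    ((~(q4 <-> (~q1 | ~q6)) -> q2) -> ~q5): β-rule — branch into ~(~(q4 <-> (~q1 | ~q6)) -> q2)  //  ~q5.
      branch 2.1 (add ~(~(q4 <-> (~q1 | ~q6)) -> q2)):
        ~(~(q4 <-> (~q1 | ~q6)) -> q2): α-rule — add ~(q4 <-> (~q1 | ~q6)), ~q2.
        (q6 <-> q4): β-rule — branch into q6, q4  //  ~q6, ~q4.
          branch 2.1.1 (add q6, q4):
            ~(q4 <-> (~q1 | ~q6)): β-rule — branch into q4, ~(~q1 | ~q6)  //  ~q4, (~q1 | ~q6).
              branch 2.1.1.1 (add q4, ~(~q1 | ~q6)):
                ~(~q1 | ~q6): α-rule — add ~~q1, ~~q6.
                ○ open, literals {q1=T, q2=F, q4=T, q6=T}.
              branch 2.1.1.2 (add ~q4, (~q1 | ~q6)):
                × closes — contains both q4 and ~q4.
          branch 2.1.2 (add ~q6, ~q4):
            ~(q4 <-> (~q1 | ~q6)): β-rule — branch into q4, ~(~q1 | ~q6)  //  ~q4, (~q1 | ~q6).
              branch 2.1.2.1 (add q4, ~(~q1 | ~q6)):
                × closes — contains both q4 and ~q4.
              branch 2.1.2.2 (add ~q4, (~q1 | ~q6)):
                (~q1 | ~q6): β-rule — branch into ~q1  //  ~q6.
                  branch 2.1.2.2.1 (add ~q1):
                    ○ open, literals {q1=F, q2=F, q4=F, q6=F}.
                  branch 2.1.2.2.2 (add ~q6):
                    ○ open, literals {q2=F, q4=F, q6=F}.
      branch 2.2 (add ~q5):
        (q6 <-> q4): β-rule — branch into q6, q4  //  ~q6, ~q4.
          branch 2.2.1 (add q6, q4):
            ○ open, literals {q4=T, q5=F, q6=T}.
          branch 2.2.2 (add ~q6, ~q4):
            ○ open, literals {q4=F, q5=F, q6=F}.
3 branches closed, 8 open.
Each open branch fixes some atoms; the unmentioned ones are free. Counting distinct full assignments: branch {q1=F, q2=F, q4=F, q6=F} (q3, q5) contributes 4 new; branch {q2=F, q4=F, q6=F} (q1, q3, q5) contributes 4 new; branch {q5=F, q6=F} (q1, q2, q3, q4) contributes 12 new; branch {q1=T, q2=F, q4=T, q6=T} (q3, q5) contributes 4 new; branch {q1=F, q2=F, q4=F, q6=F} (q3, q5) contributes 0 new; branch {q2=F, q4=F, q6=F} (q1, q3, q5) contributes 0 new; branch {q4=T, q5=F, q6=T} (q1, q2, q3) contributes 6 new; branch {q4=F, q5=F, q6=F} (q1, q2, q3) contributes 0 new. Total: 30.

30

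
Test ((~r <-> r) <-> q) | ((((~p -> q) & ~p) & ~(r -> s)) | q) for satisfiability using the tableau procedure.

Satisfiable

Initial set: {(((~r <-> r) <-> q) | ((((~p -> q) & ~p) & ~(r -> s)) | q))}.
(((~r <-> r) <-> q) | ((((~p -> q) & ~p) & ~(r -> s)) | q)): β-rule — branch into ((~r <-> r) <-> q)  //  ((((~p -> q) & ~p) & ~(r -> s)) | q).
  branch 1 (add ((~r <-> r) <-> q)):
    ((~r <-> r) <-> q): β-rule — branch into (~r <-> r), q  //  ~(~r <-> r), ~q.
      branch 1.1 (add (~r <-> r), q):
        (~r <-> r): β-rule — branch into ~r, r  //  ~~r, ~r.
          branch 1.1.1 (add ~r, r):
            × closes — contains both r and ~r.
          branch 1.1.2 (add ~~r, ~r):
            × closes — contains both r and ~r.
      branch 1.2 (add ~(~r <-> r), ~q):
        ~(~r <-> r): β-rule — branch into ~r, ~r  //  ~~r, r.
          branch 1.2.1 (add ~r, ~r):
            ○ open, literals {q=F, r=F}.
          branch 1.2.2 (add ~~r, r):
            ○ open, literals {q=F, r=T}.
  branch 2 (add ((((~p -> q) & ~p) & ~(r -> s)) | q)):
    ((((~p -> q) & ~p) & ~(r -> s)) | q): β-rule — branch into (((~p -> q) & ~p) & ~(r -> s))  //  q.
      branch 2.1 (add (((~p -> q) & ~p) & ~(r -> s))):
        (((~p -> q) & ~p) & ~(r -> s)): α-rule — add ((~p -> q) & ~p), ~(r -> s).
        ((~p -> q) & ~p): α-rule — add (~p -> q), ~p.
        ~(r -> s): α-rule — add r, ~s.
        (~p -> q): β-rule — branch into ~~p  //  q.
          branch 2.1.1 (add ~~p):
            × closes — contains both p and ~p.
          branch 2.1.2 (add q):
            ○ open, literals {p=F, q=T, r=T, s=F}.
      branch 2.2 (add q):
        ○ open, literals {q=T}.
3 branches closed, 4 open.
An open branch gives a satisfying assignment: q=F, r=F.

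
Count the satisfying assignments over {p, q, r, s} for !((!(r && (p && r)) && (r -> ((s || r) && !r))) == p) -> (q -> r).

Initial set: {(!((!(r && (p && r)) && (r -> ((s || r) && !r))) == p) -> (q -> r))}.
(!((!(r && (p && r)) && (r -> ((s || r) && !r))) == p) -> (q -> r)): β-rule — branch into !!((!(r && (p && r)) && (r -> ((s || r) && !r))) == p)  //  (q -> r).
  branch 1 (add !!((!(r && (p && r)) && (r -> ((s || r) && !r))) == p)):
    !!((!(r && (p && r)) && (r -> ((s || r) && !r))) == p): β-rule — branch into (!(r && (p && r)) && (r -> ((s || r) && !r))), p  //  !(!(r && (p && r)) && (r -> ((s || r) && !r))), !p.
      branch 1.1 (add (!(r && (p && r)) && (r -> ((s || r) && !r))), p):
        (!(r && (p && r)) && (r -> ((s || r) && !r))): α-rule — add !(r && (p && r)), (r -> ((s || r) && !r)).
        !(r && (p && r)): β-rule — branch into !r  //  !(p && r).
          branch 1.1.1 (add !r):
            (r -> ((s || r) && !r)): β-rule — branch into !r  //  ((s || r) && !r).
              branch 1.1.1.1 (add !r):
                ○ open, literals {p=T, r=F}.
              branch 1.1.1.2 (add ((s || r) && !r)):
                ((s || r) && !r): α-rule — add (s || r), !r.
                (s || r): β-rule — branch into s  //  r.
                  branch 1.1.1.2.1 (add s):
                    ○ open, literals {p=T, r=F, s=T}.
                  branch 1.1.1.2.2 (add r):
                    × closes — contains both r and !r.
          branch 1.1.2 (add !(p && r)):
            (r -> ((s || r) && !r)): β-rule — branch into !r  //  ((s || r) && !r).
              branch 1.1.2.1 (add !r):
                !(p && r): β-rule — branch into !p  //  !r.
                  branch 1.1.2.1.1 (add !p):
                    × closes — contains both p and !p.
                  branch 1.1.2.1.2 (add !r):
                    ○ open, literals {p=T, r=F}.
              branch 1.1.2.2 (add ((s || r) && !r)):
                ((s || r) && !r): α-rule — add (s || r), !r.
                !(p && r): β-rule — branch into !p  //  !r.
                  branch 1.1.2.2.1 (add !p):
                    × closes — contains both p and !p.
                  branch 1.1.2.2.2 (add !r):
                    (s || r): β-rule — branch into s  //  r.
                      branch 1.1.2.2.2.1 (add s):
                        ○ open, literals {p=T, r=F, s=T}.
                      branch 1.1.2.2.2.2 (add r):
                        × closes — contains both r and !r.
      branch 1.2 (add !(!(r && (p && r)) && (r -> ((s || r) && !r))), !p):
        !(!(r && (p && r)) && (r -> ((s || r) && !r))): β-rule — branch into !!(r && (p && r))  //  !(r -> ((s || r) && !r)).
          branch 1.2.1 (add !!(r && (p && r))):
            !!(r && (p && r)): α-rule — add r, (p && r).
            (p && r): α-rule — add p, r.
            × closes — contains both p and !p.
          branch 1.2.2 (add !(r -> ((s || r) && !r))):
            !(r -> ((s || r) && !r)): α-rule — add r, !((s || r) && !r).
            !((s || r) && !r): β-rule — branch into !(s || r)  //  !!r.
              branch 1.2.2.1 (add !(s || r)):
                !(s || r): α-rule — add !s, !r.
                × closes — contains both r and !r.
              branch 1.2.2.2 (add !!r):
                ○ open, literals {p=F, r=T}.
  branch 2 (add (q -> r)):
    (q -> r): β-rule — branch into !q  //  r.
      branch 2.1 (add !q):
        ○ open, literals {q=F}.
      branch 2.2 (add r):
        ○ open, literals {r=T}.
6 branches closed, 7 open.
Each open branch fixes some atoms; the unmentioned ones are free. Counting distinct full assignments: branch {p=T, r=F} (q, s) contributes 4 new; branch {p=T, r=F, s=T} (q) contributes 0 new; branch {p=T, r=F} (q, s) contributes 0 new; branch {p=T, r=F, s=T} (q) contributes 0 new; branch {p=F, r=T} (q, s) contributes 4 new; branch {q=F} (p, r, s) contributes 4 new; branch {r=T} (p, q, s) contributes 2 new. Total: 14.

14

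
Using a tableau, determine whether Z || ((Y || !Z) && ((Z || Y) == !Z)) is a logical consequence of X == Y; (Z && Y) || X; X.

Yes

Initial set: {T (X == Y); T ((Z && Y) || X); T X; F (Z || ((Y || !Z) && ((Z || Y) == !Z)))}.
F (Z || ((Y || !Z) && ((Z || Y) == !Z))): α-rule — add F Z, F ((Y || !Z) && ((Z || Y) == !Z)).
T (X == Y): β-rule — branch into T X, T Y  //  F X, F Y.
  branch 1 (add T X, T Y):
    T ((Z && Y) || X): β-rule — branch into T (Z && Y)  //  T X.
      branch 1.1 (add T (Z && Y)):
        T (Z && Y): α-rule — add T Z, T Y.
        × closes — contains both Z and !Z.
      branch 1.2 (add T X):
        F ((Y || !Z) && ((Z || Y) == !Z)): β-rule — branch into F (Y || !Z)  //  F ((Z || Y) == !Z).
          branch 1.2.1 (add F (Y || !Z)):
            F (Y || !Z): α-rule — add F Y, F !Z.
            × closes — contains both Y and !Y.
          branch 1.2.2 (add F ((Z || Y) == !Z)):
            F ((Z || Y) == !Z): β-rule — branch into T (Z || Y), F !Z  //  F (Z || Y), T !Z.
              branch 1.2.2.1 (add T (Z || Y), F !Z):
                × closes — contains both Z and !Z.
              branch 1.2.2.2 (add F (Z || Y), T !Z):
                F (Z || Y): α-rule — add F Z, F Y.
                × closes — contains both Y and !Y.
  branch 2 (add F X, F Y):
    × closes — contains both X and !X.
All 5 branches close.
Every branch closed, so the premises entail the conclusion.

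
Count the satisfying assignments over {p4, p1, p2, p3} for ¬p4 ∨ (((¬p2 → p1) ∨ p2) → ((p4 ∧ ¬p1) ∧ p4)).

12

Initial set: {(¬p4 ∨ (((¬p2 → p1) ∨ p2) → ((p4 ∧ ¬p1) ∧ p4)))}.
(¬p4 ∨ (((¬p2 → p1) ∨ p2) → ((p4 ∧ ¬p1) ∧ p4))): β-rule — branch into ¬p4  //  (((¬p2 → p1) ∨ p2) → ((p4 ∧ ¬p1) ∧ p4)).
  branch 1 (add ¬p4):
    ○ open, literals {p4=F}.
  branch 2 (add (((¬p2 → p1) ∨ p2) → ((p4 ∧ ¬p1) ∧ p4))):
    (((¬p2 → p1) ∨ p2) → ((p4 ∧ ¬p1) ∧ p4)): β-rule — branch into ¬((¬p2 → p1) ∨ p2)  //  ((p4 ∧ ¬p1) ∧ p4).
      branch 2.1 (add ¬((¬p2 → p1) ∨ p2)):
        ¬((¬p2 → p1) ∨ p2): α-rule — add ¬(¬p2 → p1), ¬p2.
        ¬(¬p2 → p1): α-rule — add ¬p2, ¬p1.
        ○ open, literals {p1=F, p2=F}.
      branch 2.2 (add ((p4 ∧ ¬p1) ∧ p4)):
        ((p4 ∧ ¬p1) ∧ p4): α-rule — add (p4 ∧ ¬p1), p4.
        (p4 ∧ ¬p1): α-rule — add p4, ¬p1.
        ○ open, literals {p1=F, p4=T}.
0 branches closed, 3 open.
Each open branch fixes some atoms; the unmentioned ones are free. Counting distinct full assignments: branch {p4=F} (p1, p2, p3) contributes 8 new; branch {p1=F, p2=F} (p4, p3) contributes 2 new; branch {p1=F, p4=T} (p2, p3) contributes 2 new. Total: 12.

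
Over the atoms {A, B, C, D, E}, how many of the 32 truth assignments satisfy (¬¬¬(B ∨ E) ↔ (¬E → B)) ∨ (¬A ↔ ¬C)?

Initial set: {((¬¬¬(B ∨ E) ↔ (¬E → B)) ∨ (¬A ↔ ¬C))}.
((¬¬¬(B ∨ E) ↔ (¬E → B)) ∨ (¬A ↔ ¬C)): β-rule — branch into (¬¬¬(B ∨ E) ↔ (¬E → B))  //  (¬A ↔ ¬C).
  branch 1 (add (¬¬¬(B ∨ E) ↔ (¬E → B))):
    (¬¬¬(B ∨ E) ↔ (¬E → B)): β-rule — branch into ¬¬¬(B ∨ E), (¬E → B)  //  ¬¬¬¬(B ∨ E), ¬(¬E → B).
      branch 1.1 (add ¬¬¬(B ∨ E), (¬E → B)):
        ¬¬¬(B ∨ E): drop double negation, giving ¬(B ∨ E).
        ¬(B ∨ E): α-rule — add ¬B, ¬E.
        (¬E → B): β-rule — branch into ¬¬E  //  B.
          branch 1.1.1 (add ¬¬E):
            × closes — contains both E and ¬E.
          branch 1.1.2 (add B):
            × closes — contains both B and ¬B.
      branch 1.2 (add ¬¬¬¬(B ∨ E), ¬(¬E → B)):
        ¬¬¬¬(B ∨ E): drop double negation, giving ¬¬(B ∨ E).
        ¬(¬E → B): α-rule — add ¬E, ¬B.
        ¬¬(B ∨ E): β-rule — branch into B  //  E.
          branch 1.2.1 (add B):
            × closes — contains both B and ¬B.
          branch 1.2.2 (add E):
            × closes — contains both E and ¬E.
  branch 2 (add (¬A ↔ ¬C)):
    (¬A ↔ ¬C): β-rule — branch into ¬A, ¬C  //  ¬¬A, ¬¬C.
      branch 2.1 (add ¬A, ¬C):
        ○ open, literals {A=0, C=0}.
      branch 2.2 (add ¬¬A, ¬¬C):
        ○ open, literals {A=1, C=1}.
4 branches closed, 2 open.
Each open branch fixes some atoms; the unmentioned ones are free. Counting distinct full assignments: branch {A=0, C=0} (B, D, E) contributes 8 new; branch {A=1, C=1} (B, D, E) contributes 8 new. Total: 16.

16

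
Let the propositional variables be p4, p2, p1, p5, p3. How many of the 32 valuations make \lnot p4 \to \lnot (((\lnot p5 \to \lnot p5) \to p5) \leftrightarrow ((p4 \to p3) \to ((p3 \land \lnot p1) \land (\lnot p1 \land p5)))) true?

22

Initial set: {(\lnot p4 \to \lnot (((\lnot p5 \to \lnot p5) \to p5) \leftrightarrow ((p4 \to p3) \to ((p3 \land \lnot p1) \land (\lnot p1 \land p5)))))}.
(\lnot p4 \to \lnot (((\lnot p5 \to \lnot p5) \to p5) \leftrightarrow ((p4 \to p3) \to ((p3 \land \lnot p1) \land (\lnot p1 \land p5))))): β-rule — branch into \lnot \lnot p4  //  \lnot (((\lnot p5 \to \lnot p5) \to p5) \leftrightarrow ((p4 \to p3) \to ((p3 \land \lnot p1) \land (\lnot p1 \land p5)))).
  branch 1 (add \lnot \lnot p4):
    ○ open, literals {p4=1}.
  branch 2 (add \lnot (((\lnot p5 \to \lnot p5) \to p5) \leftrightarrow ((p4 \to p3) \to ((p3 \land \lnot p1) \land (\lnot p1 \land p5))))):
    \lnot (((\lnot p5 \to \lnot p5) \to p5) \leftrightarrow ((p4 \to p3) \to ((p3 \land \lnot p1) \land (\lnot p1 \land p5)))): β-rule — branch into ((\lnot p5 \to \lnot p5) \to p5), \lnot ((p4 \to p3) \to ((p3 \land \lnot p1) \land (\lnot p1 \land p5)))  //  \lnot ((\lnot p5 \to \lnot p5) \to p5), ((p4 \to p3) \to ((p3 \land \lnot p1) \land (\lnot p1 \land p5))).
      branch 2.1 (add ((\lnot p5 \to \lnot p5) \to p5), \lnot ((p4 \to p3) \to ((p3 \land \lnot p1) \land (\lnot p1 \land p5)))):
        \lnot ((p4 \to p3) \to ((p3 \land \lnot p1) \land (\lnot p1 \land p5))): α-rule — add (p4 \to p3), \lnot ((p3 \land \lnot p1) \land (\lnot p1 \land p5)).
        ((\lnot p5 \to \lnot p5) \to p5): β-rule — branch into \lnot (\lnot p5 \to \lnot p5)  //  p5.
          branch 2.1.1 (add \lnot (\lnot p5 \to \lnot p5)):
            \lnot (\lnot p5 \to \lnot p5): α-rule — add \lnot p5, \lnot \lnot p5.
            × closes — contains both p5 and \lnot p5.
          branch 2.1.2 (add p5):
            (p4 \to p3): β-rule — branch into \lnot p4  //  p3.
              branch 2.1.2.1 (add \lnot p4):
                \lnot ((p3 \land \lnot p1) \land (\lnot p1 \land p5)): β-rule — branch into \lnot (p3 \land \lnot p1)  //  \lnot (\lnot p1 \land p5).
                  branch 2.1.2.1.1 (add \lnot (p3 \land \lnot p1)):
                    \lnot (p3 \land \lnot p1): β-rule — branch into \lnot p3  //  \lnot \lnot p1.
                      branch 2.1.2.1.1.1 (add \lnot p3):
                        ○ open, literals {p3=0, p4=0, p5=1}.
                      branch 2.1.2.1.1.2 (add \lnot \lnot p1):
                        ○ open, literals {p1=1, p4=0, p5=1}.
                  branch 2.1.2.1.2 (add \lnot (\lnot p1 \land p5)):
                    \lnot (\lnot p1 \land p5): β-rule — branch into \lnot \lnot p1  //  \lnot p5.
                      branch 2.1.2.1.2.1 (add \lnot \lnot p1):
                        ○ open, literals {p1=1, p4=0, p5=1}.
                      branch 2.1.2.1.2.2 (add \lnot p5):
                        × closes — contains both p5 and \lnot p5.
              branch 2.1.2.2 (add p3):
                \lnot ((p3 \land \lnot p1) \land (\lnot p1 \land p5)): β-rule — branch into \lnot (p3 \land \lnot p1)  //  \lnot (\lnot p1 \land p5).
                  branch 2.1.2.2.1 (add \lnot (p3 \land \lnot p1)):
                    \lnot (p3 \land \lnot p1): β-rule — branch into \lnot p3  //  \lnot \lnot p1.
                      branch 2.1.2.2.1.1 (add \lnot p3):
                        × closes — contains both p3 and \lnot p3.
                      branch 2.1.2.2.1.2 (add \lnot \lnot p1):
                        ○ open, literals {p1=1, p3=1, p5=1}.
                  branch 2.1.2.2.2 (add \lnot (\lnot p1 \land p5)):
                    \lnot (\lnot p1 \land p5): β-rule — branch into \lnot \lnot p1  //  \lnot p5.
                      branch 2.1.2.2.2.1 (add \lnot \lnot p1):
                        ○ open, literals {p1=1, p3=1, p5=1}.
                      branch 2.1.2.2.2.2 (add \lnot p5):
                        × closes — contains both p5 and \lnot p5.
      branch 2.2 (add \lnot ((\lnot p5 \to \lnot p5) \to p5), ((p4 \to p3) \to ((p3 \land \lnot p1) \land (\lnot p1 \land p5)))):
        \lnot ((\lnot p5 \to \lnot p5) \to p5): α-rule — add (\lnot p5 \to \lnot p5), \lnot p5.
        ((p4 \to p3) \to ((p3 \land \lnot p1) \land (\lnot p1 \land p5))): β-rule — branch into \lnot (p4 \to p3)  //  ((p3 \land \lnot p1) \land (\lnot p1 \land p5)).
          branch 2.2.1 (add \lnot (p4 \to p3)):
            \lnot (p4 \to p3): α-rule — add p4, \lnot p3.
            (\lnot p5 \to \lnot p5): β-rule — branch into \lnot \lnot p5  //  \lnot p5.
              branch 2.2.1.1 (add \lnot \lnot p5):
                × closes — contains both p5 and \lnot p5.
              branch 2.2.1.2 (add \lnot p5):
                ○ open, literals {p3=0, p4=1, p5=0}.
          branch 2.2.2 (add ((p3 \land \lnot p1) \land (\lnot p1 \land p5))):
            ((p3 \land \lnot p1) \land (\lnot p1 \land p5)): α-rule — add (p3 \land \lnot p1), (\lnot p1 \land p5).
            (p3 \land \lnot p1): α-rule — add p3, \lnot p1.
            (\lnot p1 \land p5): α-rule — add \lnot p1, p5.
            × closes — contains both p5 and \lnot p5.
6 branches closed, 7 open.
Each open branch fixes some atoms; the unmentioned ones are free. Counting distinct full assignments: branch {p4=1} (p2, p1, p5, p3) contributes 16 new; branch {p3=0, p4=0, p5=1} (p2, p1) contributes 4 new; branch {p1=1, p4=0, p5=1} (p2, p3) contributes 2 new; branch {p1=1, p4=0, p5=1} (p2, p3) contributes 0 new; branch {p1=1, p3=1, p5=1} (p4, p2) contributes 0 new; branch {p1=1, p3=1, p5=1} (p4, p2) contributes 0 new; branch {p3=0, p4=1, p5=0} (p2, p1) contributes 0 new. Total: 22.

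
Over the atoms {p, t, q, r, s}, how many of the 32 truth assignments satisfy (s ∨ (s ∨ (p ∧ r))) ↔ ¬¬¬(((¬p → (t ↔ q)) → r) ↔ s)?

Initial set: {((s ∨ (s ∨ (p ∧ r))) ↔ ¬¬¬(((¬p → (t ↔ q)) → r) ↔ s))}.
((s ∨ (s ∨ (p ∧ r))) ↔ ¬¬¬(((¬p → (t ↔ q)) → r) ↔ s)): β-rule — branch into (s ∨ (s ∨ (p ∧ r))), ¬¬¬(((¬p → (t ↔ q)) → r) ↔ s)  //  ¬(s ∨ (s ∨ (p ∧ r))), ¬¬¬¬(((¬p → (t ↔ q)) → r) ↔ s).
  branch 1 (add (s ∨ (s ∨ (p ∧ r))), ¬¬¬(((¬p → (t ↔ q)) → r) ↔ s)):
    ¬¬¬(((¬p → (t ↔ q)) → r) ↔ s): drop double negation, giving ¬(((¬p → (t ↔ q)) → r) ↔ s).
    (s ∨ (s ∨ (p ∧ r))): β-rule — branch into s  //  (s ∨ (p ∧ r)).
      branch 1.1 (add s):
        ¬(((¬p → (t ↔ q)) → r) ↔ s): β-rule — branch into ((¬p → (t ↔ q)) → r), ¬s  //  ¬((¬p → (t ↔ q)) → r), s.
          branch 1.1.1 (add ((¬p → (t ↔ q)) → r), ¬s):
            × closes — contains both s and ¬s.
          branch 1.1.2 (add ¬((¬p → (t ↔ q)) → r), s):
            ¬((¬p → (t ↔ q)) → r): α-rule — add (¬p → (t ↔ q)), ¬r.
            (¬p → (t ↔ q)): β-rule — branch into ¬¬p  //  (t ↔ q).
              branch 1.1.2.1 (add ¬¬p):
                ○ open, literals {p=T, r=F, s=T}.
              branch 1.1.2.2 (add (t ↔ q)):
                (t ↔ q): β-rule — branch into t, q  //  ¬t, ¬q.
                  branch 1.1.2.2.1 (add t, q):
                    ○ open, literals {q=T, r=F, s=T, t=T}.
                  branch 1.1.2.2.2 (add ¬t, ¬q):
                    ○ open, literals {q=F, r=F, s=T, t=F}.
      branch 1.2 (add (s ∨ (p ∧ r))):
        ¬(((¬p → (t ↔ q)) → r) ↔ s): β-rule — branch into ((¬p → (t ↔ q)) → r), ¬s  //  ¬((¬p → (t ↔ q)) → r), s.
          branch 1.2.1 (add ((¬p → (t ↔ q)) → r), ¬s):
            (s ∨ (p ∧ r)): β-rule — branch into s  //  (p ∧ r).
              branch 1.2.1.1 (add s):
                × closes — contains both s and ¬s.
              branch 1.2.1.2 (add (p ∧ r)):
                (p ∧ r): α-rule — add p, r.
                ((¬p → (t ↔ q)) → r): β-rule — branch into ¬(¬p → (t ↔ q))  //  r.
                  branch 1.2.1.2.1 (add ¬(¬p → (t ↔ q))):
                    ¬(¬p → (t ↔ q)): α-rule — add ¬p, ¬(t ↔ q).
                    × closes — contains both p and ¬p.
                  branch 1.2.1.2.2 (add r):
                    ○ open, literals {p=T, r=T, s=F}.
          branch 1.2.2 (add ¬((¬p → (t ↔ q)) → r), s):
            ¬((¬p → (t ↔ q)) → r): α-rule — add (¬p → (t ↔ q)), ¬r.
            (s ∨ (p ∧ r)): β-rule — branch into s  //  (p ∧ r).
              branch 1.2.2.1 (add s):
                (¬p → (t ↔ q)): β-rule — branch into ¬¬p  //  (t ↔ q).
                  branch 1.2.2.1.1 (add ¬¬p):
                    ○ open, literals {p=T, r=F, s=T}.
                  branch 1.2.2.1.2 (add (t ↔ q)):
                    (t ↔ q): β-rule — branch into t, q  //  ¬t, ¬q.
                      branch 1.2.2.1.2.1 (add t, q):
                        ○ open, literals {q=T, r=F, s=T, t=T}.
                      branch 1.2.2.1.2.2 (add ¬t, ¬q):
                        ○ open, literals {q=F, r=F, s=T, t=F}.
              branch 1.2.2.2 (add (p ∧ r)):
                (p ∧ r): α-rule — add p, r.
                × closes — contains both r and ¬r.
  branch 2 (add ¬(s ∨ (s ∨ (p ∧ r))), ¬¬¬¬(((¬p → (t ↔ q)) → r) ↔ s)):
    ¬(s ∨ (s ∨ (p ∧ r))): α-rule — add ¬s, ¬(s ∨ (p ∧ r)).
    ¬¬¬¬(((¬p → (t ↔ q)) → r) ↔ s): drop double negation, giving ¬¬(((¬p → (t ↔ q)) → r) ↔ s).
    ¬(s ∨ (p ∧ r)): α-rule — add ¬s, ¬(p ∧ r).
    ¬¬(((¬p → (t ↔ q)) → r) ↔ s): β-rule — branch into ((¬p → (t ↔ q)) → r), s  //  ¬((¬p → (t ↔ q)) → r), ¬s.
      branch 2.1 (add ((¬p → (t ↔ q)) → r), s):
        × closes — contains both s and ¬s.
      branch 2.2 (add ¬((¬p → (t ↔ q)) → r), ¬s):
        ¬((¬p → (t ↔ q)) → r): α-rule — add (¬p → (t ↔ q)), ¬r.
        ¬(p ∧ r): β-rule — branch into ¬p  //  ¬r.
          branch 2.2.1 (add ¬p):
            (¬p → (t ↔ q)): β-rule — branch into ¬¬p  //  (t ↔ q).
              branch 2.2.1.1 (add ¬¬p):
                × closes — contains both p and ¬p.
              branch 2.2.1.2 (add (t ↔ q)):
                (t ↔ q): β-rule — branch into t, q  //  ¬t, ¬q.
                  branch 2.2.1.2.1 (add t, q):
                    ○ open, literals {p=F, q=T, r=F, s=F, t=T}.
                  branch 2.2.1.2.2 (add ¬t, ¬q):
                    ○ open, literals {p=F, q=F, r=F, s=F, t=F}.
          branch 2.2.2 (add ¬r):
            (¬p → (t ↔ q)): β-rule — branch into ¬¬p  //  (t ↔ q).
              branch 2.2.2.1 (add ¬¬p):
                ○ open, literals {p=T, r=F, s=F}.
              branch 2.2.2.2 (add (t ↔ q)):
                (t ↔ q): β-rule — branch into t, q  //  ¬t, ¬q.
                  branch 2.2.2.2.1 (add t, q):
                    ○ open, literals {q=T, r=F, s=F, t=T}.
                  branch 2.2.2.2.2 (add ¬t, ¬q):
                    ○ open, literals {q=F, r=F, s=F, t=F}.
6 branches closed, 12 open.
Each open branch fixes some atoms; the unmentioned ones are free. Counting distinct full assignments: branch {p=T, r=F, s=T} (t, q) contributes 4 new; branch {q=T, r=F, s=T, t=T} (p) contributes 1 new; branch {q=F, r=F, s=T, t=F} (p) contributes 1 new; branch {p=T, r=T, s=F} (t, q) contributes 4 new; branch {p=T, r=F, s=T} (t, q) contributes 0 new; branch {q=T, r=F, s=T, t=T} (p) contributes 0 new; branch {q=F, r=F, s=T, t=F} (p) contributes 0 new; branch {p=F, q=T, r=F, s=F, t=T} (none free) contributes 1 new; branch {p=F, q=F, r=F, s=F, t=F} (none free) contributes 1 new; branch {p=T, r=F, s=F} (t, q) contributes 4 new; branch {q=T, r=F, s=F, t=T} (p) contributes 0 new; branch {q=F, r=F, s=F, t=F} (p) contributes 0 new. Total: 16.

16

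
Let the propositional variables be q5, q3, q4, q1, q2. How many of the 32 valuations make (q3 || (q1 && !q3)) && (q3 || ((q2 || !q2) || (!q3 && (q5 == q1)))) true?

Initial set: {T ((q3 || (q1 && !q3)) && (q3 || ((q2 || !q2) || (!q3 && (q5 == q1)))))}.
T ((q3 || (q1 && !q3)) && (q3 || ((q2 || !q2) || (!q3 && (q5 == q1))))): α-rule — add T (q3 || (q1 && !q3)), T (q3 || ((q2 || !q2) || (!q3 && (q5 == q1)))).
T (q3 || (q1 && !q3)): β-rule — branch into T q3  //  T (q1 && !q3).
  branch 1 (add T q3):
    T (q3 || ((q2 || !q2) || (!q3 && (q5 == q1)))): β-rule — branch into T q3  //  T ((q2 || !q2) || (!q3 && (q5 == q1))).
      branch 1.1 (add T q3):
        ○ open, literals {q3=1}.
      branch 1.2 (add T ((q2 || !q2) || (!q3 && (q5 == q1)))):
        T ((q2 || !q2) || (!q3 && (q5 == q1))): β-rule — branch into T (q2 || !q2)  //  T (!q3 && (q5 == q1)).
          branch 1.2.1 (add T (q2 || !q2)):
            T (q2 || !q2): β-rule — branch into T q2  //  T !q2.
              branch 1.2.1.1 (add T q2):
                ○ open, literals {q2=1, q3=1}.
              branch 1.2.1.2 (add T !q2):
                ○ open, literals {q2=0, q3=1}.
          branch 1.2.2 (add T (!q3 && (q5 == q1))):
            T (!q3 && (q5 == q1)): α-rule — add T !q3, T (q5 == q1).
            × closes — contains both q3 and !q3.
  branch 2 (add T (q1 && !q3)):
    T (q1 && !q3): α-rule — add T q1, T !q3.
    T (q3 || ((q2 || !q2) || (!q3 && (q5 == q1)))): β-rule — branch into T q3  //  T ((q2 || !q2) || (!q3 && (q5 == q1))).
      branch 2.1 (add T q3):
        × closes — contains both q3 and !q3.
      branch 2.2 (add T ((q2 || !q2) || (!q3 && (q5 == q1)))):
        T ((q2 || !q2) || (!q3 && (q5 == q1))): β-rule — branch into T (q2 || !q2)  //  T (!q3 && (q5 == q1)).
          branch 2.2.1 (add T (q2 || !q2)):
            T (q2 || !q2): β-rule — branch into T q2  //  T !q2.
              branch 2.2.1.1 (add T q2):
                ○ open, literals {q1=1, q2=1, q3=0}.
              branch 2.2.1.2 (add T !q2):
                ○ open, literals {q1=1, q2=0, q3=0}.
          branch 2.2.2 (add T (!q3 && (q5 == q1))):
            T (!q3 && (q5 == q1)): α-rule — add T !q3, T (q5 == q1).
            T (q5 == q1): β-rule — branch into T q5, T q1  //  F q5, F q1.
              branch 2.2.2.1 (add T q5, T q1):
                ○ open, literals {q1=1, q3=0, q5=1}.
              branch 2.2.2.2 (add F q5, F q1):
                × closes — contains both q1 and !q1.
3 branches closed, 6 open.
Each open branch fixes some atoms; the unmentioned ones are free. Counting distinct full assignments: branch {q3=1} (q5, q4, q1, q2) contributes 16 new; branch {q2=1, q3=1} (q5, q4, q1) contributes 0 new; branch {q2=0, q3=1} (q5, q4, q1) contributes 0 new; branch {q1=1, q2=1, q3=0} (q5, q4) contributes 4 new; branch {q1=1, q2=0, q3=0} (q5, q4) contributes 4 new; branch {q1=1, q3=0, q5=1} (q4, q2) contributes 0 new. Total: 24.

24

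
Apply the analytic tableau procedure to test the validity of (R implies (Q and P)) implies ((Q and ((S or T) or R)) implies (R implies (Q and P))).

Valid

Assume the negation and expand:
Initial set: {not ((R implies (Q and P)) implies ((Q and ((S or T) or R)) implies (R implies (Q and P))))}.
not ((R implies (Q and P)) implies ((Q and ((S or T) or R)) implies (R implies (Q and P)))): α-rule — add (R implies (Q and P)), not ((Q and ((S or T) or R)) implies (R implies (Q and P))).
not ((Q and ((S or T) or R)) implies (R implies (Q and P))): α-rule — add (Q and ((S or T) or R)), not (R implies (Q and P)).
(Q and ((S or T) or R)): α-rule — add Q, ((S or T) or R).
not (R implies (Q and P)): α-rule — add R, not (Q and P).
(R implies (Q and P)): β-rule — branch into not R  //  (Q and P).
  branch 1 (add not R):
    × closes — contains both R and not R.
  branch 2 (add (Q and P)):
    (Q and P): α-rule — add Q, P.
    ((S or T) or R): β-rule — branch into (S or T)  //  R.
      branch 2.1 (add (S or T)):
        not (Q and P): β-rule — branch into not Q  //  not P.
          branch 2.1.1 (add not Q):
            × closes — contains both Q and not Q.
          branch 2.1.2 (add not P):
            × closes — contains both P and not P.
      branch 2.2 (add R):
        not (Q and P): β-rule — branch into not Q  //  not P.
          branch 2.2.1 (add not Q):
            × closes — contains both Q and not Q.
          branch 2.2.2 (add not P):
            × closes — contains both P and not P.
All 5 branches close.
Every branch closed, so the negation is unsatisfiable and the formula is valid.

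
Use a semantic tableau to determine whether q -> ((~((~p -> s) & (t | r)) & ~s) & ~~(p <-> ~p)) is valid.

Not valid

Assume the negation and expand:
Initial set: {F (q -> ((~((~p -> s) & (t | r)) & ~s) & ~~(p <-> ~p)))}.
F (q -> ((~((~p -> s) & (t | r)) & ~s) & ~~(p <-> ~p))): α-rule — add T q, F ((~((~p -> s) & (t | r)) & ~s) & ~~(p <-> ~p)).
F ((~((~p -> s) & (t | r)) & ~s) & ~~(p <-> ~p)): β-rule — branch into F (~((~p -> s) & (t | r)) & ~s)  //  F ~~(p <-> ~p).
  branch 1 (add F (~((~p -> s) & (t | r)) & ~s)):
    F (~((~p -> s) & (t | r)) & ~s): β-rule — branch into F ~((~p -> s) & (t | r))  //  F ~s.
      branch 1.1 (add F ~((~p -> s) & (t | r))):
        F ~((~p -> s) & (t | r)): α-rule — add T (~p -> s), T (t | r).
        T (~p -> s): β-rule — branch into F ~p  //  T s.
          branch 1.1.1 (add F ~p):
            T (t | r): β-rule — branch into T t  //  T r.
              branch 1.1.1.1 (add T t):
                ○ open, literals {p=1, q=1, t=1}.
              branch 1.1.1.2 (add T r):
                ○ open, literals {p=1, q=1, r=1}.
          branch 1.1.2 (add T s):
            T (t | r): β-rule — branch into T t  //  T r.
              branch 1.1.2.1 (add T t):
                ○ open, literals {q=1, s=1, t=1}.
              branch 1.1.2.2 (add T r):
                ○ open, literals {q=1, r=1, s=1}.
      branch 1.2 (add F ~s):
        ○ open, literals {q=1, s=1}.
  branch 2 (add F ~~(p <-> ~p)):
    F ~~(p <-> ~p): drop double negation, giving F (p <-> ~p).
    F (p <-> ~p): β-rule — branch into T p, F ~p  //  F p, T ~p.
      branch 2.1 (add T p, F ~p):
        ○ open, literals {p=1, q=1}.
      branch 2.2 (add F p, T ~p):
        ○ open, literals {p=0, q=1}.
0 branches closed, 7 open.
An open branch gives a countermodel: p=1, q=1, t=1 (unmentioned atoms arbitrary); under it the original formula is false.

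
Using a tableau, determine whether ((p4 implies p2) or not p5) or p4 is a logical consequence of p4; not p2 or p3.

Initial set: {p4; (not p2 or p3); not (((p4 implies p2) or not p5) or p4)}.
not (((p4 implies p2) or not p5) or p4): α-rule — add not ((p4 implies p2) or not p5), not p4.
× closes — contains both p4 and not p4.
All 1 branch closes.
Every branch closed, so the premises entail the conclusion.

Yes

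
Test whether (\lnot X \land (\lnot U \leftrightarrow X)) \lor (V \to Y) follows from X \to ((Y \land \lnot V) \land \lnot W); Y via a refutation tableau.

Yes

Initial set: {(X \to ((Y \land \lnot V) \land \lnot W)); Y; \lnot ((\lnot X \land (\lnot U \leftrightarrow X)) \lor (V \to Y))}.
\lnot ((\lnot X \land (\lnot U \leftrightarrow X)) \lor (V \to Y)): α-rule — add \lnot (\lnot X \land (\lnot U \leftrightarrow X)), \lnot (V \to Y).
\lnot (V \to Y): α-rule — add V, \lnot Y.
× closes — contains both Y and \lnot Y.
All 1 branch closes.
Every branch closed, so the premises entail the conclusion.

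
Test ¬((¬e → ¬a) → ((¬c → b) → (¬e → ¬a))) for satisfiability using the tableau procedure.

Initial set: {¬((¬e → ¬a) → ((¬c → b) → (¬e → ¬a)))}.
¬((¬e → ¬a) → ((¬c → b) → (¬e → ¬a))): α-rule — add (¬e → ¬a), ¬((¬c → b) → (¬e → ¬a)).
¬((¬c → b) → (¬e → ¬a)): α-rule — add (¬c → b), ¬(¬e → ¬a).
¬(¬e → ¬a): α-rule — add ¬e, ¬¬a.
(¬e → ¬a): β-rule — branch into ¬¬e  //  ¬a.
  branch 1 (add ¬¬e):
    × closes — contains both e and ¬e.
  branch 2 (add ¬a):
    × closes — contains both a and ¬a.
All 2 branches close.
Every branch closed; the formula is unsatisfiable.

Unsatisfiable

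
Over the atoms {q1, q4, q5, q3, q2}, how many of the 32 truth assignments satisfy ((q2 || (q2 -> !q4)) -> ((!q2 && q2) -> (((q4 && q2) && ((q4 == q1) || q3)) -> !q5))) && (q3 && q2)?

8

Initial set: {T (((q2 || (q2 -> !q4)) -> ((!q2 && q2) -> (((q4 && q2) && ((q4 == q1) || q3)) -> !q5))) && (q3 && q2))}.
T (((q2 || (q2 -> !q4)) -> ((!q2 && q2) -> (((q4 && q2) && ((q4 == q1) || q3)) -> !q5))) && (q3 && q2)): α-rule — add T ((q2 || (q2 -> !q4)) -> ((!q2 && q2) -> (((q4 && q2) && ((q4 == q1) || q3)) -> !q5))), T (q3 && q2).
T (q3 && q2): α-rule — add T q3, T q2.
T ((q2 || (q2 -> !q4)) -> ((!q2 && q2) -> (((q4 && q2) && ((q4 == q1) || q3)) -> !q5))): β-rule — branch into F (q2 || (q2 -> !q4))  //  T ((!q2 && q2) -> (((q4 && q2) && ((q4 == q1) || q3)) -> !q5)).
  branch 1 (add F (q2 || (q2 -> !q4))):
    F (q2 || (q2 -> !q4)): α-rule — add F q2, F (q2 -> !q4).
    × closes — contains both q2 and !q2.
  branch 2 (add T ((!q2 && q2) -> (((q4 && q2) && ((q4 == q1) || q3)) -> !q5))):
    T ((!q2 && q2) -> (((q4 && q2) && ((q4 == q1) || q3)) -> !q5)): β-rule — branch into F (!q2 && q2)  //  T (((q4 && q2) && ((q4 == q1) || q3)) -> !q5).
      branch 2.1 (add F (!q2 && q2)):
        F (!q2 && q2): β-rule — branch into F !q2  //  F q2.
          branch 2.1.1 (add F !q2):
            ○ open, literals {q2=true, q3=true}.
          branch 2.1.2 (add F q2):
            × closes — contains both q2 and !q2.
      branch 2.2 (add T (((q4 && q2) && ((q4 == q1) || q3)) -> !q5)):
        T (((q4 && q2) && ((q4 == q1) || q3)) -> !q5): β-rule — branch into F ((q4 && q2) && ((q4 == q1) || q3))  //  T !q5.
          branch 2.2.1 (add F ((q4 && q2) && ((q4 == q1) || q3))):
            F ((q4 && q2) && ((q4 == q1) || q3)): β-rule — branch into F (q4 && q2)  //  F ((q4 == q1) || q3).
              branch 2.2.1.1 (add F (q4 && q2)):
                F (q4 && q2): β-rule — branch into F q4  //  F q2.
                  branch 2.2.1.1.1 (add F q4):
                    ○ open, literals {q2=true, q3=true, q4=false}.
                  branch 2.2.1.1.2 (add F q2):
                    × closes — contains both q2 and !q2.
              branch 2.2.1.2 (add F ((q4 == q1) || q3)):
                F ((q4 == q1) || q3): α-rule — add F (q4 == q1), F q3.
                × closes — contains both q3 and !q3.
          branch 2.2.2 (add T !q5):
            ○ open, literals {q2=true, q3=true, q5=false}.
4 branches closed, 3 open.
Each open branch fixes some atoms; the unmentioned ones are free. Counting distinct full assignments: branch {q2=true, q3=true} (q1, q4, q5) contributes 8 new; branch {q2=true, q3=true, q4=false} (q1, q5) contributes 0 new; branch {q2=true, q3=true, q5=false} (q1, q4) contributes 0 new. Total: 8.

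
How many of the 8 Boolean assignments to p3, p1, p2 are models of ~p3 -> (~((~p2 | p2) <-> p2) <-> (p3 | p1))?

Initial set: {(~p3 -> (~((~p2 | p2) <-> p2) <-> (p3 | p1)))}.
(~p3 -> (~((~p2 | p2) <-> p2) <-> (p3 | p1))): β-rule — branch into ~~p3  //  (~((~p2 | p2) <-> p2) <-> (p3 | p1)).
  branch 1 (add ~~p3):
    ○ open, literals {p3=T}.
  branch 2 (add (~((~p2 | p2) <-> p2) <-> (p3 | p1))):
    (~((~p2 | p2) <-> p2) <-> (p3 | p1)): β-rule — branch into ~((~p2 | p2) <-> p2), (p3 | p1)  //  ~~((~p2 | p2) <-> p2), ~(p3 | p1).
      branch 2.1 (add ~((~p2 | p2) <-> p2), (p3 | p1)):
        ~((~p2 | p2) <-> p2): β-rule — branch into (~p2 | p2), ~p2  //  ~(~p2 | p2), p2.
          branch 2.1.1 (add (~p2 | p2), ~p2):
            (p3 | p1): β-rule — branch into p3  //  p1.
              branch 2.1.1.1 (add p3):
                (~p2 | p2): β-rule — branch into ~p2  //  p2.
                  branch 2.1.1.1.1 (add ~p2):
                    ○ open, literals {p2=F, p3=T}.
                  branch 2.1.1.1.2 (add p2):
                    × closes — contains both p2 and ~p2.
              branch 2.1.1.2 (add p1):
                (~p2 | p2): β-rule — branch into ~p2  //  p2.
                  branch 2.1.1.2.1 (add ~p2):
                    ○ open, literals {p1=T, p2=F}.
                  branch 2.1.1.2.2 (add p2):
                    × closes — contains both p2 and ~p2.
          branch 2.1.2 (add ~(~p2 | p2), p2):
            ~(~p2 | p2): α-rule — add ~~p2, ~p2.
            × closes — contains both p2 and ~p2.
      branch 2.2 (add ~~((~p2 | p2) <-> p2), ~(p3 | p1)):
        ~(p3 | p1): α-rule — add ~p3, ~p1.
        ~~((~p2 | p2) <-> p2): β-rule — branch into (~p2 | p2), p2  //  ~(~p2 | p2), ~p2.
          branch 2.2.1 (add (~p2 | p2), p2):
            (~p2 | p2): β-rule — branch into ~p2  //  p2.
              branch 2.2.1.1 (add ~p2):
                × closes — contains both p2 and ~p2.
              branch 2.2.1.2 (add p2):
                ○ open, literals {p1=F, p2=T, p3=F}.
          branch 2.2.2 (add ~(~p2 | p2), ~p2):
            ~(~p2 | p2): α-rule — add ~~p2, ~p2.
            × closes — contains both p2 and ~p2.
5 branches closed, 4 open.
Each open branch fixes some atoms; the unmentioned ones are free. Counting distinct full assignments: branch {p3=T} (p1, p2) contributes 4 new; branch {p2=F, p3=T} (p1) contributes 0 new; branch {p1=T, p2=F} (p3) contributes 1 new; branch {p1=F, p2=T, p3=F} (none free) contributes 1 new. Total: 6.

6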